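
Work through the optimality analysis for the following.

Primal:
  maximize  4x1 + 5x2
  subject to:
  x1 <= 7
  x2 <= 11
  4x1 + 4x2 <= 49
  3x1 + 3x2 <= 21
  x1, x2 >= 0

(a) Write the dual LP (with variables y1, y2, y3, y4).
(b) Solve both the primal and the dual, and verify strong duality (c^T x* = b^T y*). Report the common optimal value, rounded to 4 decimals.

The standard primal-dual pair for 'max c^T x s.t. A x <= b, x >= 0' is:
  Dual:  min b^T y  s.t.  A^T y >= c,  y >= 0.

So the dual LP is:
  minimize  7y1 + 11y2 + 49y3 + 21y4
  subject to:
    y1 + 4y3 + 3y4 >= 4
    y2 + 4y3 + 3y4 >= 5
    y1, y2, y3, y4 >= 0

Solving the primal: x* = (0, 7).
  primal value c^T x* = 35.
Solving the dual: y* = (0, 0, 0, 1.6667).
  dual value b^T y* = 35.
Strong duality: c^T x* = b^T y*. Confirmed.

35


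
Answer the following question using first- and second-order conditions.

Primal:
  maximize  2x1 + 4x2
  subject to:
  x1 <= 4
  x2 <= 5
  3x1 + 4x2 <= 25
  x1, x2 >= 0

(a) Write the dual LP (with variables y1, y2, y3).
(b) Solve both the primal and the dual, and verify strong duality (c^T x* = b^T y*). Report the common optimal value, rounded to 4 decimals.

The standard primal-dual pair for 'max c^T x s.t. A x <= b, x >= 0' is:
  Dual:  min b^T y  s.t.  A^T y >= c,  y >= 0.

So the dual LP is:
  minimize  4y1 + 5y2 + 25y3
  subject to:
    y1 + 3y3 >= 2
    y2 + 4y3 >= 4
    y1, y2, y3 >= 0

Solving the primal: x* = (1.6667, 5).
  primal value c^T x* = 23.3333.
Solving the dual: y* = (0, 1.3333, 0.6667).
  dual value b^T y* = 23.3333.
Strong duality: c^T x* = b^T y*. Confirmed.

23.3333


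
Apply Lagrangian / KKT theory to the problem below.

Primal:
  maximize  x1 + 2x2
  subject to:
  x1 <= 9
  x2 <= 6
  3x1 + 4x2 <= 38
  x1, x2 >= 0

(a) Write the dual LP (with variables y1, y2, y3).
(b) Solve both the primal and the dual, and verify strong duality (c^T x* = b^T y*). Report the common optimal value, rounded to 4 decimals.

The standard primal-dual pair for 'max c^T x s.t. A x <= b, x >= 0' is:
  Dual:  min b^T y  s.t.  A^T y >= c,  y >= 0.

So the dual LP is:
  minimize  9y1 + 6y2 + 38y3
  subject to:
    y1 + 3y3 >= 1
    y2 + 4y3 >= 2
    y1, y2, y3 >= 0

Solving the primal: x* = (4.6667, 6).
  primal value c^T x* = 16.6667.
Solving the dual: y* = (0, 0.6667, 0.3333).
  dual value b^T y* = 16.6667.
Strong duality: c^T x* = b^T y*. Confirmed.

16.6667


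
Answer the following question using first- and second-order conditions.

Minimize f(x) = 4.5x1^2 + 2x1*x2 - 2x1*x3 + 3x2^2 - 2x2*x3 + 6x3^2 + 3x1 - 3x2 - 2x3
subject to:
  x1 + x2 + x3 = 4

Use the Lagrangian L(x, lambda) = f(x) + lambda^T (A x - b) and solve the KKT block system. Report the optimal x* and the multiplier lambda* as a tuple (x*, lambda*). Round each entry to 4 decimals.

Form the Lagrangian:
  L(x, lambda) = (1/2) x^T Q x + c^T x + lambda^T (A x - b)
Stationarity (grad_x L = 0): Q x + c + A^T lambda = 0.
Primal feasibility: A x = b.

This gives the KKT block system:
  [ Q   A^T ] [ x     ]   [-c ]
  [ A    0  ] [ lambda ] = [ b ]

Solving the linear system:
  x*      = (0.4248, 2.2434, 1.3319)
  lambda* = (-8.646)
  f(x*)   = 13.2323

x* = (0.4248, 2.2434, 1.3319), lambda* = (-8.646)


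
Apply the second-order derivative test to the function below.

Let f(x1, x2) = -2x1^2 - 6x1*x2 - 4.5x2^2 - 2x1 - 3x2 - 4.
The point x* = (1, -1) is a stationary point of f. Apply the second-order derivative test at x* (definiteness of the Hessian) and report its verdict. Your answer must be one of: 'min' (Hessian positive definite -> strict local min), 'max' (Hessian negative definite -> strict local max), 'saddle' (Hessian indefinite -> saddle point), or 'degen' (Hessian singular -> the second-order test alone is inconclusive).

Compute the Hessian H = grad^2 f:
  H = [[-4, -6], [-6, -9]]
Verify stationarity: grad f(x*) = H x* + g = (0, 0).
Eigenvalues of H: -13, 0.
H has a zero eigenvalue (singular; negative semidefinite but not definite), so H is neither positive definite, negative definite, nor indefinite. The second-order test alone is inconclusive -> degen.
(Indeed, f is constant along the null direction of H through x*, so x* is not a strict local extremum.)

degen


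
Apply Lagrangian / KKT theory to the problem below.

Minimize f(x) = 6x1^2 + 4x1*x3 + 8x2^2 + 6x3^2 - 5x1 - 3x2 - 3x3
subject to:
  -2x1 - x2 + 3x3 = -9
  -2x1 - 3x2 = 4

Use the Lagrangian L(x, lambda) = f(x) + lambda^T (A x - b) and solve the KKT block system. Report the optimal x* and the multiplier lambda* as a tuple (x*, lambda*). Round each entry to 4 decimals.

Form the Lagrangian:
  L(x, lambda) = (1/2) x^T Q x + c^T x + lambda^T (A x - b)
Stationarity (grad_x L = 0): Q x + c + A^T lambda = 0.
Primal feasibility: A x = b.

This gives the KKT block system:
  [ Q   A^T ] [ x     ]   [-c ]
  [ A    0  ] [ lambda ] = [ b ]

Solving the linear system:
  x*      = (0.8891, -1.926, -3.0493)
  lambda* = (12.0118, -15.2761)
  f(x*)   = 89.8459

x* = (0.8891, -1.926, -3.0493), lambda* = (12.0118, -15.2761)


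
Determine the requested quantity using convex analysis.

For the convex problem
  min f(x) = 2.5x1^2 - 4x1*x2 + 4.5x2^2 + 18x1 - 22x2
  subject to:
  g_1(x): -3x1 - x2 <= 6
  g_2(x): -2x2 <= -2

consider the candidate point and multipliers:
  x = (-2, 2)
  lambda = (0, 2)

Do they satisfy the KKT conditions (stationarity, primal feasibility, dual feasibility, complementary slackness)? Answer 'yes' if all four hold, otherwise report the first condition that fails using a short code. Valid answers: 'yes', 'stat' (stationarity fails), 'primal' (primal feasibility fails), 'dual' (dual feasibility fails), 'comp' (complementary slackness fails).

Gradient of f: grad f(x) = Q x + c = (0, 4)
Constraint values g_i(x) = a_i^T x - b_i:
  g_1((-2, 2)) = -2
  g_2((-2, 2)) = -2
Stationarity residual: grad f(x) + sum_i lambda_i a_i = (0, 0)
  -> stationarity OK
Primal feasibility (all g_i <= 0): OK
Dual feasibility (all lambda_i >= 0): OK
Complementary slackness (lambda_i * g_i(x) = 0 for all i): FAILS

Verdict: the first failing condition is complementary_slackness -> comp.

comp


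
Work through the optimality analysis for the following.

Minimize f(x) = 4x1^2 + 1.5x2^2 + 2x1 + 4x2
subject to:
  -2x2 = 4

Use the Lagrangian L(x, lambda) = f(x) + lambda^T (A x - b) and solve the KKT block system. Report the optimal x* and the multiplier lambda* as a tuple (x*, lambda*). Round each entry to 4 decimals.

Form the Lagrangian:
  L(x, lambda) = (1/2) x^T Q x + c^T x + lambda^T (A x - b)
Stationarity (grad_x L = 0): Q x + c + A^T lambda = 0.
Primal feasibility: A x = b.

This gives the KKT block system:
  [ Q   A^T ] [ x     ]   [-c ]
  [ A    0  ] [ lambda ] = [ b ]

Solving the linear system:
  x*      = (-0.25, -2)
  lambda* = (-1)
  f(x*)   = -2.25

x* = (-0.25, -2), lambda* = (-1)


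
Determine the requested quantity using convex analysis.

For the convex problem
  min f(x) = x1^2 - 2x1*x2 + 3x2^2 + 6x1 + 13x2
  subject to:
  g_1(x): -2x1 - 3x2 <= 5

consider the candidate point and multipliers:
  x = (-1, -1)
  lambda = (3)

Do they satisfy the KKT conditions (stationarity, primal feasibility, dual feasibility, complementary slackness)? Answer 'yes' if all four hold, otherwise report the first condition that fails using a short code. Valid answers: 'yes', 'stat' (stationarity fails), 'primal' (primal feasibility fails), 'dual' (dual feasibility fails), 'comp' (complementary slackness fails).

Gradient of f: grad f(x) = Q x + c = (6, 9)
Constraint values g_i(x) = a_i^T x - b_i:
  g_1((-1, -1)) = 0
Stationarity residual: grad f(x) + sum_i lambda_i a_i = (0, 0)
  -> stationarity OK
Primal feasibility (all g_i <= 0): OK
Dual feasibility (all lambda_i >= 0): OK
Complementary slackness (lambda_i * g_i(x) = 0 for all i): OK

Verdict: yes, KKT holds.

yes


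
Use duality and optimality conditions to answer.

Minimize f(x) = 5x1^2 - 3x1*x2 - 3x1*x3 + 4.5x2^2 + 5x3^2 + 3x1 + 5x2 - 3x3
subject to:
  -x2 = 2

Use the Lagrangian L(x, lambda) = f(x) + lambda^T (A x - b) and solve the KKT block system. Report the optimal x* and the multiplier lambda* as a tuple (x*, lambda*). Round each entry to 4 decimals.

Form the Lagrangian:
  L(x, lambda) = (1/2) x^T Q x + c^T x + lambda^T (A x - b)
Stationarity (grad_x L = 0): Q x + c + A^T lambda = 0.
Primal feasibility: A x = b.

This gives the KKT block system:
  [ Q   A^T ] [ x     ]   [-c ]
  [ A    0  ] [ lambda ] = [ b ]

Solving the linear system:
  x*      = (-0.8901, -2, 0.033)
  lambda* = (-10.3297)
  f(x*)   = 3.9451

x* = (-0.8901, -2, 0.033), lambda* = (-10.3297)


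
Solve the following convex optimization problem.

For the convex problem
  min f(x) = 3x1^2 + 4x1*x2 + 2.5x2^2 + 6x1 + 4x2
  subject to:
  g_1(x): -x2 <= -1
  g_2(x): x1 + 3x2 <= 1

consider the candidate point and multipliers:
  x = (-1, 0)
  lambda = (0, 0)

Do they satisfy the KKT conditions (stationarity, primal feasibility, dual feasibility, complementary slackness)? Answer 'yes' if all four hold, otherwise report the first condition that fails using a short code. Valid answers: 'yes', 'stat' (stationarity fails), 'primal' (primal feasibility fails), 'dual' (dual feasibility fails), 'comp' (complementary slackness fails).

Gradient of f: grad f(x) = Q x + c = (0, 0)
Constraint values g_i(x) = a_i^T x - b_i:
  g_1((-1, 0)) = 1
  g_2((-1, 0)) = -2
Stationarity residual: grad f(x) + sum_i lambda_i a_i = (0, 0)
  -> stationarity OK
Primal feasibility (all g_i <= 0): FAILS
Dual feasibility (all lambda_i >= 0): OK
Complementary slackness (lambda_i * g_i(x) = 0 for all i): OK

Verdict: the first failing condition is primal_feasibility -> primal.

primal


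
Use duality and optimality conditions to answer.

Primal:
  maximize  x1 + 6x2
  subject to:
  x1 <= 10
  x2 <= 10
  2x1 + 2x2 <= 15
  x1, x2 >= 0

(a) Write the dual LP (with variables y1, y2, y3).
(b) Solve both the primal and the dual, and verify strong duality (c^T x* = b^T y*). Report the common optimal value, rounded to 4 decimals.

The standard primal-dual pair for 'max c^T x s.t. A x <= b, x >= 0' is:
  Dual:  min b^T y  s.t.  A^T y >= c,  y >= 0.

So the dual LP is:
  minimize  10y1 + 10y2 + 15y3
  subject to:
    y1 + 2y3 >= 1
    y2 + 2y3 >= 6
    y1, y2, y3 >= 0

Solving the primal: x* = (0, 7.5).
  primal value c^T x* = 45.
Solving the dual: y* = (0, 0, 3).
  dual value b^T y* = 45.
Strong duality: c^T x* = b^T y*. Confirmed.

45


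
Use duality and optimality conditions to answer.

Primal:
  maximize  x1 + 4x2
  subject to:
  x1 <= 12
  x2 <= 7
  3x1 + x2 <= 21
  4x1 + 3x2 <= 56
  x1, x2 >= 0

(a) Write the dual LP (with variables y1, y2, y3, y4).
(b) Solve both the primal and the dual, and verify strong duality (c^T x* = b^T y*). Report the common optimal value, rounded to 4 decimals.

The standard primal-dual pair for 'max c^T x s.t. A x <= b, x >= 0' is:
  Dual:  min b^T y  s.t.  A^T y >= c,  y >= 0.

So the dual LP is:
  minimize  12y1 + 7y2 + 21y3 + 56y4
  subject to:
    y1 + 3y3 + 4y4 >= 1
    y2 + y3 + 3y4 >= 4
    y1, y2, y3, y4 >= 0

Solving the primal: x* = (4.6667, 7).
  primal value c^T x* = 32.6667.
Solving the dual: y* = (0, 3.6667, 0.3333, 0).
  dual value b^T y* = 32.6667.
Strong duality: c^T x* = b^T y*. Confirmed.

32.6667


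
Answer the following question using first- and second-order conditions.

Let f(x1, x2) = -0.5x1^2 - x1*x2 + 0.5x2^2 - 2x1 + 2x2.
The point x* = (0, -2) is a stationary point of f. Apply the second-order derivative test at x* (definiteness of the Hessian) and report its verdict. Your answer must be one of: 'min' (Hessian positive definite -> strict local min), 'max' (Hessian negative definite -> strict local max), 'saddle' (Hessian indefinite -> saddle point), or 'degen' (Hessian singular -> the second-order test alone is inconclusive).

Compute the Hessian H = grad^2 f:
  H = [[-1, -1], [-1, 1]]
Verify stationarity: grad f(x*) = H x* + g = (0, 0).
Eigenvalues of H: -1.4142, 1.4142.
Eigenvalues have mixed signs, so H is indefinite -> x* is a saddle point.

saddle


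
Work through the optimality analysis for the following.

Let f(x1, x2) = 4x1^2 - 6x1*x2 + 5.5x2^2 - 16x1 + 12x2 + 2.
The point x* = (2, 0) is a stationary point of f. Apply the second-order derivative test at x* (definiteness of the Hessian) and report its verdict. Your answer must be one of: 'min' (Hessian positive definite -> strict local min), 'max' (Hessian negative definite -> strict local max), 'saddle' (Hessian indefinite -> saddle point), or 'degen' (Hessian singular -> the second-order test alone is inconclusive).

Compute the Hessian H = grad^2 f:
  H = [[8, -6], [-6, 11]]
Verify stationarity: grad f(x*) = H x* + g = (0, 0).
Eigenvalues of H: 3.3153, 15.6847.
Both eigenvalues > 0, so H is positive definite -> x* is a strict local min.

min


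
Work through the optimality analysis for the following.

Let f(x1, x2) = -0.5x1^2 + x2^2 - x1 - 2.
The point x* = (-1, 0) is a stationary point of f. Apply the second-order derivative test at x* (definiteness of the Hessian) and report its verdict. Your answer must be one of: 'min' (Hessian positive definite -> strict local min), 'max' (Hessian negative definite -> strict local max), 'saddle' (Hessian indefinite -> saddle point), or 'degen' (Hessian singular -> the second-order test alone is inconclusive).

Compute the Hessian H = grad^2 f:
  H = [[-1, 0], [0, 2]]
Verify stationarity: grad f(x*) = H x* + g = (0, 0).
Eigenvalues of H: -1, 2.
Eigenvalues have mixed signs, so H is indefinite -> x* is a saddle point.

saddle


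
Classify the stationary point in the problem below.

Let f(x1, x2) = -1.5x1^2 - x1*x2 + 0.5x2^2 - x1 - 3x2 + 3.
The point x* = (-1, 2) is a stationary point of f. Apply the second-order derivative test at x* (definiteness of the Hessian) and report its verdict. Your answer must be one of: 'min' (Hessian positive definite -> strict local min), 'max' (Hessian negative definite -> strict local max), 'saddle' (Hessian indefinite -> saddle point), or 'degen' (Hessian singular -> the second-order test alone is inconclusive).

Compute the Hessian H = grad^2 f:
  H = [[-3, -1], [-1, 1]]
Verify stationarity: grad f(x*) = H x* + g = (0, 0).
Eigenvalues of H: -3.2361, 1.2361.
Eigenvalues have mixed signs, so H is indefinite -> x* is a saddle point.

saddle


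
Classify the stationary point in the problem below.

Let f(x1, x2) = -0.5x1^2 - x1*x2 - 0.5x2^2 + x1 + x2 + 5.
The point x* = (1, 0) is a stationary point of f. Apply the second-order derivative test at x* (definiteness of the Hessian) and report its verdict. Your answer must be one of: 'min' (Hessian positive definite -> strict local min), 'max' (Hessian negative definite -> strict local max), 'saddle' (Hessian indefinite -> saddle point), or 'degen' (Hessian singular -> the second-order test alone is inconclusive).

Compute the Hessian H = grad^2 f:
  H = [[-1, -1], [-1, -1]]
Verify stationarity: grad f(x*) = H x* + g = (0, 0).
Eigenvalues of H: -2, 0.
H has a zero eigenvalue (singular; negative semidefinite but not definite), so H is neither positive definite, negative definite, nor indefinite. The second-order test alone is inconclusive -> degen.
(Indeed, f is constant along the null direction of H through x*, so x* is not a strict local extremum.)

degen


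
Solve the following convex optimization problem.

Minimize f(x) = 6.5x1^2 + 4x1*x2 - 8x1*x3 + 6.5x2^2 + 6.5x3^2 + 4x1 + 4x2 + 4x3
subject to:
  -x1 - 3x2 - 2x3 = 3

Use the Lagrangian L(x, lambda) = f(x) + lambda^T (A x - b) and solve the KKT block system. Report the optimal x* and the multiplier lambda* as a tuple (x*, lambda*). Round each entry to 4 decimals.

Form the Lagrangian:
  L(x, lambda) = (1/2) x^T Q x + c^T x + lambda^T (A x - b)
Stationarity (grad_x L = 0): Q x + c + A^T lambda = 0.
Primal feasibility: A x = b.

This gives the KKT block system:
  [ Q   A^T ] [ x     ]   [-c ]
  [ A    0  ] [ lambda ] = [ b ]

Solving the linear system:
  x*      = (-0.8347, -0.1362, -0.8783)
  lambda* = (-0.37)
  f(x*)   = -3.1435

x* = (-0.8347, -0.1362, -0.8783), lambda* = (-0.37)


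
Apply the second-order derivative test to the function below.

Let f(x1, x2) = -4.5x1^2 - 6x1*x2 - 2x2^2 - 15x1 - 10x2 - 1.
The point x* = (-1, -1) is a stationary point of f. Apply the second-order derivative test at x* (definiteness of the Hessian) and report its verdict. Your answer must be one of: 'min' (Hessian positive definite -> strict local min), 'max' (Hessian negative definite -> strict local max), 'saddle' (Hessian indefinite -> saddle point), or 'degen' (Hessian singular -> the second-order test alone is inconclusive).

Compute the Hessian H = grad^2 f:
  H = [[-9, -6], [-6, -4]]
Verify stationarity: grad f(x*) = H x* + g = (0, 0).
Eigenvalues of H: -13, 0.
H has a zero eigenvalue (singular; negative semidefinite but not definite), so H is neither positive definite, negative definite, nor indefinite. The second-order test alone is inconclusive -> degen.
(Indeed, f is constant along the null direction of H through x*, so x* is not a strict local extremum.)

degen


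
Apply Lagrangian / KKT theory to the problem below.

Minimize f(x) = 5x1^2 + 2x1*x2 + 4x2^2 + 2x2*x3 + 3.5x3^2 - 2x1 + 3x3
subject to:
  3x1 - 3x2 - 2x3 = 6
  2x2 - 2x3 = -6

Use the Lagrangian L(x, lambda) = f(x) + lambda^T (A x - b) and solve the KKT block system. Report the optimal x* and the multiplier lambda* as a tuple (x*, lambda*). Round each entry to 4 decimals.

Form the Lagrangian:
  L(x, lambda) = (1/2) x^T Q x + c^T x + lambda^T (A x - b)
Stationarity (grad_x L = 0): Q x + c + A^T lambda = 0.
Primal feasibility: A x = b.

This gives the KKT block system:
  [ Q   A^T ] [ x     ]   [-c ]
  [ A    0  ] [ lambda ] = [ b ]

Solving the linear system:
  x*      = (0.8399, -1.896, 1.104)
  lambda* = (-0.869, 4.3368)
  f(x*)   = 16.4335

x* = (0.8399, -1.896, 1.104), lambda* = (-0.869, 4.3368)


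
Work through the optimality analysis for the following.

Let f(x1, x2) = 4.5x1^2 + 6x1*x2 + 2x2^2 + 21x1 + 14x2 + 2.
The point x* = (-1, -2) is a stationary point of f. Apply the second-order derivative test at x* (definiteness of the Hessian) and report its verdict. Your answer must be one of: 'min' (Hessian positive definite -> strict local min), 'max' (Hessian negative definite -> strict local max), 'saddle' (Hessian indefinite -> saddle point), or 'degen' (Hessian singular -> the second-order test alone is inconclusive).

Compute the Hessian H = grad^2 f:
  H = [[9, 6], [6, 4]]
Verify stationarity: grad f(x*) = H x* + g = (0, 0).
Eigenvalues of H: 0, 13.
H has a zero eigenvalue (singular; positive semidefinite but not definite), so H is neither positive definite, negative definite, nor indefinite. The second-order test alone is inconclusive -> degen.
(Indeed, f is constant along the null direction of H through x*, so x* is not a strict local extremum.)

degen


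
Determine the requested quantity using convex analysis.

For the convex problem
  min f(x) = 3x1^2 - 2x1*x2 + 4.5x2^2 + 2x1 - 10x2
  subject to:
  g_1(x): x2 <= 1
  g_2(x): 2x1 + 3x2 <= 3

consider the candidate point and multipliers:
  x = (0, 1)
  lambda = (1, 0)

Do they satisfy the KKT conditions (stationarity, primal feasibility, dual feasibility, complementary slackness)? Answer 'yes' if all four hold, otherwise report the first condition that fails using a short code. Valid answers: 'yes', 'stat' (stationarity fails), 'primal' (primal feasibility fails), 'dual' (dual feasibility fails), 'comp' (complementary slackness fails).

Gradient of f: grad f(x) = Q x + c = (0, -1)
Constraint values g_i(x) = a_i^T x - b_i:
  g_1((0, 1)) = 0
  g_2((0, 1)) = 0
Stationarity residual: grad f(x) + sum_i lambda_i a_i = (0, 0)
  -> stationarity OK
Primal feasibility (all g_i <= 0): OK
Dual feasibility (all lambda_i >= 0): OK
Complementary slackness (lambda_i * g_i(x) = 0 for all i): OK

Verdict: yes, KKT holds.

yes


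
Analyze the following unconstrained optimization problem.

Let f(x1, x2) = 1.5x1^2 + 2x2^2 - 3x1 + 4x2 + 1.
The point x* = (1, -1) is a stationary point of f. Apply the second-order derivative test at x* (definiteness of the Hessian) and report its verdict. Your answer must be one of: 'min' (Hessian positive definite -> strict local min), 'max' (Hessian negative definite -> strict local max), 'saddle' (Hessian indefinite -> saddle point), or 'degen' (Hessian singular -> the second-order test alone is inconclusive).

Compute the Hessian H = grad^2 f:
  H = [[3, 0], [0, 4]]
Verify stationarity: grad f(x*) = H x* + g = (0, 0).
Eigenvalues of H: 3, 4.
Both eigenvalues > 0, so H is positive definite -> x* is a strict local min.

min


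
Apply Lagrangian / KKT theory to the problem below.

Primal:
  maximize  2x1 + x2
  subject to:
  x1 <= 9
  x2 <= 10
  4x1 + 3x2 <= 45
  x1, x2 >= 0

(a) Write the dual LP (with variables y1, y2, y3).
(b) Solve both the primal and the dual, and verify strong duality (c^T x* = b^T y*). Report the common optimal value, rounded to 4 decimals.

The standard primal-dual pair for 'max c^T x s.t. A x <= b, x >= 0' is:
  Dual:  min b^T y  s.t.  A^T y >= c,  y >= 0.

So the dual LP is:
  minimize  9y1 + 10y2 + 45y3
  subject to:
    y1 + 4y3 >= 2
    y2 + 3y3 >= 1
    y1, y2, y3 >= 0

Solving the primal: x* = (9, 3).
  primal value c^T x* = 21.
Solving the dual: y* = (0.6667, 0, 0.3333).
  dual value b^T y* = 21.
Strong duality: c^T x* = b^T y*. Confirmed.

21


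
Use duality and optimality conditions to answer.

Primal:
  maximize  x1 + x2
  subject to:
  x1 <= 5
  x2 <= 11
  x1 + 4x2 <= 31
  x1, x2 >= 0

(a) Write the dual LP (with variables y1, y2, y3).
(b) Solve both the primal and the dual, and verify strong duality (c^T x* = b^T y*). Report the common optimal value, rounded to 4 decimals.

The standard primal-dual pair for 'max c^T x s.t. A x <= b, x >= 0' is:
  Dual:  min b^T y  s.t.  A^T y >= c,  y >= 0.

So the dual LP is:
  minimize  5y1 + 11y2 + 31y3
  subject to:
    y1 + y3 >= 1
    y2 + 4y3 >= 1
    y1, y2, y3 >= 0

Solving the primal: x* = (5, 6.5).
  primal value c^T x* = 11.5.
Solving the dual: y* = (0.75, 0, 0.25).
  dual value b^T y* = 11.5.
Strong duality: c^T x* = b^T y*. Confirmed.

11.5


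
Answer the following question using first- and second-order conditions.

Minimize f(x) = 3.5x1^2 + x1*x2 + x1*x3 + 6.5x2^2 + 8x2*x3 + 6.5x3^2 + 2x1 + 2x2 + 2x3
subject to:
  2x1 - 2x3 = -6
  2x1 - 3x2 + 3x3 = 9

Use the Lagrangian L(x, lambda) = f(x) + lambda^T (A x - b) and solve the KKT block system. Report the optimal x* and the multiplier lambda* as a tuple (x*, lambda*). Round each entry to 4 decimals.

Form the Lagrangian:
  L(x, lambda) = (1/2) x^T Q x + c^T x + lambda^T (A x - b)
Stationarity (grad_x L = 0): Q x + c + A^T lambda = 0.
Primal feasibility: A x = b.

This gives the KKT block system:
  [ Q   A^T ] [ x     ]   [-c ]
  [ A    0  ] [ lambda ] = [ b ]

Solving the linear system:
  x*      = (-1.0139, -1.6898, 1.9861)
  lambda* = (4.0977, -1.6974)
  f(x*)   = 19.2137

x* = (-1.0139, -1.6898, 1.9861), lambda* = (4.0977, -1.6974)


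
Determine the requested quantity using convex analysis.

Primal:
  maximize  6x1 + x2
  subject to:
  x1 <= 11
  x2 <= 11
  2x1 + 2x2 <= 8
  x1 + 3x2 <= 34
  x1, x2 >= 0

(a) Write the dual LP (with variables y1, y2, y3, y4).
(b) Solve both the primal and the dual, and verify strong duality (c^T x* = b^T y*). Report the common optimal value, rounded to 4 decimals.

The standard primal-dual pair for 'max c^T x s.t. A x <= b, x >= 0' is:
  Dual:  min b^T y  s.t.  A^T y >= c,  y >= 0.

So the dual LP is:
  minimize  11y1 + 11y2 + 8y3 + 34y4
  subject to:
    y1 + 2y3 + y4 >= 6
    y2 + 2y3 + 3y4 >= 1
    y1, y2, y3, y4 >= 0

Solving the primal: x* = (4, 0).
  primal value c^T x* = 24.
Solving the dual: y* = (0, 0, 3, 0).
  dual value b^T y* = 24.
Strong duality: c^T x* = b^T y*. Confirmed.

24


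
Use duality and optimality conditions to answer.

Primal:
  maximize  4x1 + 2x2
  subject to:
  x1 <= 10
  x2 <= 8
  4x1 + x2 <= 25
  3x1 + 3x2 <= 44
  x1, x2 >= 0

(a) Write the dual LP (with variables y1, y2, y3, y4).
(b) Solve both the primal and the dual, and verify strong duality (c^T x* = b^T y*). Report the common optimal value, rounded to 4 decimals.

The standard primal-dual pair for 'max c^T x s.t. A x <= b, x >= 0' is:
  Dual:  min b^T y  s.t.  A^T y >= c,  y >= 0.

So the dual LP is:
  minimize  10y1 + 8y2 + 25y3 + 44y4
  subject to:
    y1 + 4y3 + 3y4 >= 4
    y2 + y3 + 3y4 >= 2
    y1, y2, y3, y4 >= 0

Solving the primal: x* = (4.25, 8).
  primal value c^T x* = 33.
Solving the dual: y* = (0, 1, 1, 0).
  dual value b^T y* = 33.
Strong duality: c^T x* = b^T y*. Confirmed.

33


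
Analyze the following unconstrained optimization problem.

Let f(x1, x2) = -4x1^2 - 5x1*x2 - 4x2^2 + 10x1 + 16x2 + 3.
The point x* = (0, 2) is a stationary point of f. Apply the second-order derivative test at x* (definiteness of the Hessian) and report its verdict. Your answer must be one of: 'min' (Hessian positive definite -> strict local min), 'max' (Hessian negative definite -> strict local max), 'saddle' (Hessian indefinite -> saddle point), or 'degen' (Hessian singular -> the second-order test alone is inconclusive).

Compute the Hessian H = grad^2 f:
  H = [[-8, -5], [-5, -8]]
Verify stationarity: grad f(x*) = H x* + g = (0, 0).
Eigenvalues of H: -13, -3.
Both eigenvalues < 0, so H is negative definite -> x* is a strict local max.

max


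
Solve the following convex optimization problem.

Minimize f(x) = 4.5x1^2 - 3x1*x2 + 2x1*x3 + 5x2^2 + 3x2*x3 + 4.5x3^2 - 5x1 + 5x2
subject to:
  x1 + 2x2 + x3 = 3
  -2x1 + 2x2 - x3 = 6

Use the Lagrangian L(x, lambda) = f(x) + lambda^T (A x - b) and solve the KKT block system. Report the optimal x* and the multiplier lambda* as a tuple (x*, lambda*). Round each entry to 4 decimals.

Form the Lagrangian:
  L(x, lambda) = (1/2) x^T Q x + c^T x + lambda^T (A x - b)
Stationarity (grad_x L = 0): Q x + c + A^T lambda = 0.
Primal feasibility: A x = b.

This gives the KKT block system:
  [ Q   A^T ] [ x     ]   [-c ]
  [ A    0  ] [ lambda ] = [ b ]

Solving the linear system:
  x*      = (-0.0559, 2.236, -1.4161)
  lambda* = (-2.7453, -8.8944)
  f(x*)   = 36.5311

x* = (-0.0559, 2.236, -1.4161), lambda* = (-2.7453, -8.8944)


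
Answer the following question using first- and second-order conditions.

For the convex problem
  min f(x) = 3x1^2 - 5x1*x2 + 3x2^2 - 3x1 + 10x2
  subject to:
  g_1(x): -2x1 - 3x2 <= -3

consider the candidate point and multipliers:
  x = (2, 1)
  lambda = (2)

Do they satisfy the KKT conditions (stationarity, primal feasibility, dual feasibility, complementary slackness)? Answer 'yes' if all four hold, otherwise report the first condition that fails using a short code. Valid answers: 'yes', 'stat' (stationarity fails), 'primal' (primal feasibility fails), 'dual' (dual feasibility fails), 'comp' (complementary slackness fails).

Gradient of f: grad f(x) = Q x + c = (4, 6)
Constraint values g_i(x) = a_i^T x - b_i:
  g_1((2, 1)) = -4
Stationarity residual: grad f(x) + sum_i lambda_i a_i = (0, 0)
  -> stationarity OK
Primal feasibility (all g_i <= 0): OK
Dual feasibility (all lambda_i >= 0): OK
Complementary slackness (lambda_i * g_i(x) = 0 for all i): FAILS

Verdict: the first failing condition is complementary_slackness -> comp.

comp


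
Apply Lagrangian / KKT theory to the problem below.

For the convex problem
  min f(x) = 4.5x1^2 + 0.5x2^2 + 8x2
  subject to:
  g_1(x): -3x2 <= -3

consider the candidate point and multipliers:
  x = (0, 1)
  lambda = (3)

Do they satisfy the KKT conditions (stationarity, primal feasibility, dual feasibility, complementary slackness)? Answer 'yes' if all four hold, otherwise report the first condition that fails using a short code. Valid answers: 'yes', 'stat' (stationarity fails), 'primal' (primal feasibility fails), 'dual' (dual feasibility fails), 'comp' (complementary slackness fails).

Gradient of f: grad f(x) = Q x + c = (0, 9)
Constraint values g_i(x) = a_i^T x - b_i:
  g_1((0, 1)) = 0
Stationarity residual: grad f(x) + sum_i lambda_i a_i = (0, 0)
  -> stationarity OK
Primal feasibility (all g_i <= 0): OK
Dual feasibility (all lambda_i >= 0): OK
Complementary slackness (lambda_i * g_i(x) = 0 for all i): OK

Verdict: yes, KKT holds.

yes


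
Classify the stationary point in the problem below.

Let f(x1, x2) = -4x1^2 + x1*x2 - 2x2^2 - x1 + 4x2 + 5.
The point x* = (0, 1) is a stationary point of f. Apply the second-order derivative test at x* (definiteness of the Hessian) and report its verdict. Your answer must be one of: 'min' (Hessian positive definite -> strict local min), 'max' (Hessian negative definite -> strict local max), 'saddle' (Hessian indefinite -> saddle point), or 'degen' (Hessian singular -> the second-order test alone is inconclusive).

Compute the Hessian H = grad^2 f:
  H = [[-8, 1], [1, -4]]
Verify stationarity: grad f(x*) = H x* + g = (0, 0).
Eigenvalues of H: -8.2361, -3.7639.
Both eigenvalues < 0, so H is negative definite -> x* is a strict local max.

max


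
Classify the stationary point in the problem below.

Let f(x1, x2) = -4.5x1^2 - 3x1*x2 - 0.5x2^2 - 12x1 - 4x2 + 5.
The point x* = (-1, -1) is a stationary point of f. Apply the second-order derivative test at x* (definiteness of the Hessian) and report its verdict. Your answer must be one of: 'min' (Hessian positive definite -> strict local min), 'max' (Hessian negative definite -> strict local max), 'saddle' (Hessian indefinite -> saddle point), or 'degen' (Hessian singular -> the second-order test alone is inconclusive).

Compute the Hessian H = grad^2 f:
  H = [[-9, -3], [-3, -1]]
Verify stationarity: grad f(x*) = H x* + g = (0, 0).
Eigenvalues of H: -10, 0.
H has a zero eigenvalue (singular; negative semidefinite but not definite), so H is neither positive definite, negative definite, nor indefinite. The second-order test alone is inconclusive -> degen.
(Indeed, f is constant along the null direction of H through x*, so x* is not a strict local extremum.)

degen


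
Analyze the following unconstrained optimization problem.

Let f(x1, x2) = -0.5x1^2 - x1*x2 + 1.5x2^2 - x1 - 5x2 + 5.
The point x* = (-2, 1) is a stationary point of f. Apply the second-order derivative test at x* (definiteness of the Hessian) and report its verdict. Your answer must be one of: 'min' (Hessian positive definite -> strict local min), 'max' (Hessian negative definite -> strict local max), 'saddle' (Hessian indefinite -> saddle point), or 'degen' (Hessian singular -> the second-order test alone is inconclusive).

Compute the Hessian H = grad^2 f:
  H = [[-1, -1], [-1, 3]]
Verify stationarity: grad f(x*) = H x* + g = (0, 0).
Eigenvalues of H: -1.2361, 3.2361.
Eigenvalues have mixed signs, so H is indefinite -> x* is a saddle point.

saddle


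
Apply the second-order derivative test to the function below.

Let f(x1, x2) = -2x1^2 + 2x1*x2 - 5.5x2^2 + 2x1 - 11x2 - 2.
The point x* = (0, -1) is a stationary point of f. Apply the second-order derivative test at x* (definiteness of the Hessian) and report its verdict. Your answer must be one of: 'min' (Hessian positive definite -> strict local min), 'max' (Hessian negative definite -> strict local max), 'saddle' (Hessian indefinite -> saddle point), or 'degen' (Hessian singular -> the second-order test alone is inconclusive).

Compute the Hessian H = grad^2 f:
  H = [[-4, 2], [2, -11]]
Verify stationarity: grad f(x*) = H x* + g = (0, 0).
Eigenvalues of H: -11.5311, -3.4689.
Both eigenvalues < 0, so H is negative definite -> x* is a strict local max.

max


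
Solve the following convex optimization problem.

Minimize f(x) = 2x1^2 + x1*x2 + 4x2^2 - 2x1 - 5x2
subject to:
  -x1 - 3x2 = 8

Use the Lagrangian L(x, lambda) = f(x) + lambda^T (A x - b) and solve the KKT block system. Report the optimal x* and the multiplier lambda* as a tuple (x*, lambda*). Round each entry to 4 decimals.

Form the Lagrangian:
  L(x, lambda) = (1/2) x^T Q x + c^T x + lambda^T (A x - b)
Stationarity (grad_x L = 0): Q x + c + A^T lambda = 0.
Primal feasibility: A x = b.

This gives the KKT block system:
  [ Q   A^T ] [ x     ]   [-c ]
  [ A    0  ] [ lambda ] = [ b ]

Solving the linear system:
  x*      = (-0.9737, -2.3421)
  lambda* = (-8.2368)
  f(x*)   = 39.7763

x* = (-0.9737, -2.3421), lambda* = (-8.2368)


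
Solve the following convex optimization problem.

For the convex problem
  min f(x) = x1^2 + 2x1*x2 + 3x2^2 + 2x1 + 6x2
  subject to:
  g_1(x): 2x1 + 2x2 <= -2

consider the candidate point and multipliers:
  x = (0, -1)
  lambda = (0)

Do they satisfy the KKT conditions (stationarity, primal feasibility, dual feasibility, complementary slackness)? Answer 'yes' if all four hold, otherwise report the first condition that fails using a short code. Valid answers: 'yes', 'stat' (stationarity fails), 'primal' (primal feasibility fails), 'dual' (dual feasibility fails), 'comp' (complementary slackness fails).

Gradient of f: grad f(x) = Q x + c = (0, 0)
Constraint values g_i(x) = a_i^T x - b_i:
  g_1((0, -1)) = 0
Stationarity residual: grad f(x) + sum_i lambda_i a_i = (0, 0)
  -> stationarity OK
Primal feasibility (all g_i <= 0): OK
Dual feasibility (all lambda_i >= 0): OK
Complementary slackness (lambda_i * g_i(x) = 0 for all i): OK

Verdict: yes, KKT holds.

yes


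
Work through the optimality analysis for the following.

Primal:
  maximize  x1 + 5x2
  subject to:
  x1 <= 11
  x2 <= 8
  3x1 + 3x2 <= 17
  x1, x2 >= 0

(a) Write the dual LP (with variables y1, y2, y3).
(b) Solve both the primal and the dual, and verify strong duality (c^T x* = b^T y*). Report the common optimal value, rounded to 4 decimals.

The standard primal-dual pair for 'max c^T x s.t. A x <= b, x >= 0' is:
  Dual:  min b^T y  s.t.  A^T y >= c,  y >= 0.

So the dual LP is:
  minimize  11y1 + 8y2 + 17y3
  subject to:
    y1 + 3y3 >= 1
    y2 + 3y3 >= 5
    y1, y2, y3 >= 0

Solving the primal: x* = (0, 5.6667).
  primal value c^T x* = 28.3333.
Solving the dual: y* = (0, 0, 1.6667).
  dual value b^T y* = 28.3333.
Strong duality: c^T x* = b^T y*. Confirmed.

28.3333


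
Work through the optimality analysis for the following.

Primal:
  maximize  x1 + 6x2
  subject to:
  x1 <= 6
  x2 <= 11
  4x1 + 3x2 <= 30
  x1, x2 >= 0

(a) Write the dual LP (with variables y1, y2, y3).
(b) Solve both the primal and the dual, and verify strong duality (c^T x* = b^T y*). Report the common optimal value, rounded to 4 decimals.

The standard primal-dual pair for 'max c^T x s.t. A x <= b, x >= 0' is:
  Dual:  min b^T y  s.t.  A^T y >= c,  y >= 0.

So the dual LP is:
  minimize  6y1 + 11y2 + 30y3
  subject to:
    y1 + 4y3 >= 1
    y2 + 3y3 >= 6
    y1, y2, y3 >= 0

Solving the primal: x* = (0, 10).
  primal value c^T x* = 60.
Solving the dual: y* = (0, 0, 2).
  dual value b^T y* = 60.
Strong duality: c^T x* = b^T y*. Confirmed.

60


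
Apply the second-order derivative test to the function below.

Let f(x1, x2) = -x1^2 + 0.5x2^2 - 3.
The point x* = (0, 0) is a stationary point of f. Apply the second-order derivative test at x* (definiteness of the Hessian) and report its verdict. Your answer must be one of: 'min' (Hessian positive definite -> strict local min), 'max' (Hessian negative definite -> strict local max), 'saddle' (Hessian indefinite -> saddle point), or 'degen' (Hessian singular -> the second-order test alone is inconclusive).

Compute the Hessian H = grad^2 f:
  H = [[-2, 0], [0, 1]]
Verify stationarity: grad f(x*) = H x* + g = (0, 0).
Eigenvalues of H: -2, 1.
Eigenvalues have mixed signs, so H is indefinite -> x* is a saddle point.

saddle


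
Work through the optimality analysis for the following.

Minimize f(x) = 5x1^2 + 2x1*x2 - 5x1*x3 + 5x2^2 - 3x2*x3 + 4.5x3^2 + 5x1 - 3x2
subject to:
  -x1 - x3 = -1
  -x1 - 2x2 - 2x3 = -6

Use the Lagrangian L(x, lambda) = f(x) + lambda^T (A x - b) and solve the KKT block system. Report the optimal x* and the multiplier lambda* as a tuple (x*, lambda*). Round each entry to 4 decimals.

Form the Lagrangian:
  L(x, lambda) = (1/2) x^T Q x + c^T x + lambda^T (A x - b)
Stationarity (grad_x L = 0): Q x + c + A^T lambda = 0.
Primal feasibility: A x = b.

This gives the KKT block system:
  [ Q   A^T ] [ x     ]   [-c ]
  [ A    0  ] [ lambda ] = [ b ]

Solving the linear system:
  x*      = (-0.2192, 1.8904, 1.2192)
  lambda* = (-5.411, 5.9041)
  f(x*)   = 11.6233

x* = (-0.2192, 1.8904, 1.2192), lambda* = (-5.411, 5.9041)


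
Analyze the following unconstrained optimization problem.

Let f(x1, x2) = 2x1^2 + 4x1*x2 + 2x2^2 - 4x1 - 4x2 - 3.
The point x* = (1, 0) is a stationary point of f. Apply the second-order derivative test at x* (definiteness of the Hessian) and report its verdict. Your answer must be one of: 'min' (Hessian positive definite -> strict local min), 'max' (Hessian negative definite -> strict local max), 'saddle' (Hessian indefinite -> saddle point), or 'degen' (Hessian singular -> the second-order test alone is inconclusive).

Compute the Hessian H = grad^2 f:
  H = [[4, 4], [4, 4]]
Verify stationarity: grad f(x*) = H x* + g = (0, 0).
Eigenvalues of H: 0, 8.
H has a zero eigenvalue (singular; positive semidefinite but not definite), so H is neither positive definite, negative definite, nor indefinite. The second-order test alone is inconclusive -> degen.
(Indeed, f is constant along the null direction of H through x*, so x* is not a strict local extremum.)

degen


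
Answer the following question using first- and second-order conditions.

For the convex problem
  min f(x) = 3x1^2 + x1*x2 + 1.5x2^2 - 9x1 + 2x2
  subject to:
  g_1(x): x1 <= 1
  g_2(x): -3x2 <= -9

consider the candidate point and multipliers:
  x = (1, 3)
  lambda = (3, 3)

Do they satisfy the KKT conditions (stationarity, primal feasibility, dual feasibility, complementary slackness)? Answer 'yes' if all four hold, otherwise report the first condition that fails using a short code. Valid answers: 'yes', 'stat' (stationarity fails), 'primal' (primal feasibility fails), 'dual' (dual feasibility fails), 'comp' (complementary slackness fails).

Gradient of f: grad f(x) = Q x + c = (0, 12)
Constraint values g_i(x) = a_i^T x - b_i:
  g_1((1, 3)) = 0
  g_2((1, 3)) = 0
Stationarity residual: grad f(x) + sum_i lambda_i a_i = (3, 3)
  -> stationarity FAILS
Primal feasibility (all g_i <= 0): OK
Dual feasibility (all lambda_i >= 0): OK
Complementary slackness (lambda_i * g_i(x) = 0 for all i): OK

Verdict: the first failing condition is stationarity -> stat.

stat


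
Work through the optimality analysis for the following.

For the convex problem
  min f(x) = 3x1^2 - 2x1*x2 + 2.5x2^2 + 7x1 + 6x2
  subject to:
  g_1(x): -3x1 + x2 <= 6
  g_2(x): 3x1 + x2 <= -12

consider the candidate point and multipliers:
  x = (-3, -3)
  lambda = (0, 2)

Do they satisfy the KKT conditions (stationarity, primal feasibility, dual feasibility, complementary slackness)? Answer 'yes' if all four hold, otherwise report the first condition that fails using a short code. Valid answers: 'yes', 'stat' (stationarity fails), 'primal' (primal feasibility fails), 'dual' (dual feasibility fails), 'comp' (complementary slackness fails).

Gradient of f: grad f(x) = Q x + c = (-5, -3)
Constraint values g_i(x) = a_i^T x - b_i:
  g_1((-3, -3)) = 0
  g_2((-3, -3)) = 0
Stationarity residual: grad f(x) + sum_i lambda_i a_i = (1, -1)
  -> stationarity FAILS
Primal feasibility (all g_i <= 0): OK
Dual feasibility (all lambda_i >= 0): OK
Complementary slackness (lambda_i * g_i(x) = 0 for all i): OK

Verdict: the first failing condition is stationarity -> stat.

stat


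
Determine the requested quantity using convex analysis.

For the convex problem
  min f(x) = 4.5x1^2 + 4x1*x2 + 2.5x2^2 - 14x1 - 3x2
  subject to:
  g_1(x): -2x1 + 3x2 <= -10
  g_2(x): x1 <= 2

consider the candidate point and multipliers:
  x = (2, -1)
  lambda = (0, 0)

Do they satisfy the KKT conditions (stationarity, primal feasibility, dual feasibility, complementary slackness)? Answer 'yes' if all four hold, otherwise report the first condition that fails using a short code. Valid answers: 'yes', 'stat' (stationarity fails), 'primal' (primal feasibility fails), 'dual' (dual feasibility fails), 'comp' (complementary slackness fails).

Gradient of f: grad f(x) = Q x + c = (0, 0)
Constraint values g_i(x) = a_i^T x - b_i:
  g_1((2, -1)) = 3
  g_2((2, -1)) = 0
Stationarity residual: grad f(x) + sum_i lambda_i a_i = (0, 0)
  -> stationarity OK
Primal feasibility (all g_i <= 0): FAILS
Dual feasibility (all lambda_i >= 0): OK
Complementary slackness (lambda_i * g_i(x) = 0 for all i): OK

Verdict: the first failing condition is primal_feasibility -> primal.

primal
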